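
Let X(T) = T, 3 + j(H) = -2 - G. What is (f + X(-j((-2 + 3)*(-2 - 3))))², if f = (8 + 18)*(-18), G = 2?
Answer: 212521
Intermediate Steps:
j(H) = -7 (j(H) = -3 + (-2 - 1*2) = -3 + (-2 - 2) = -3 - 4 = -7)
f = -468 (f = 26*(-18) = -468)
(f + X(-j((-2 + 3)*(-2 - 3))))² = (-468 - 1*(-7))² = (-468 + 7)² = (-461)² = 212521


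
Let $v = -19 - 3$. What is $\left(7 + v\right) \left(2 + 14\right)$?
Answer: $-240$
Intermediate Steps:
$v = -22$ ($v = -19 - 3 = -22$)
$\left(7 + v\right) \left(2 + 14\right) = \left(7 - 22\right) \left(2 + 14\right) = \left(-15\right) 16 = -240$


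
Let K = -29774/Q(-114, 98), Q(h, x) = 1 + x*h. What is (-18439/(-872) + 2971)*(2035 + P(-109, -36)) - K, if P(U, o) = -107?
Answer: 7024381777495/1217639 ≈ 5.7689e+6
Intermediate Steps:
Q(h, x) = 1 + h*x
K = 29774/11171 (K = -29774/(1 - 114*98) = -29774/(1 - 11172) = -29774/(-11171) = -29774*(-1/11171) = 29774/11171 ≈ 2.6653)
(-18439/(-872) + 2971)*(2035 + P(-109, -36)) - K = (-18439/(-872) + 2971)*(2035 - 107) - 1*29774/11171 = (-18439*(-1/872) + 2971)*1928 - 29774/11171 = (18439/872 + 2971)*1928 - 29774/11171 = (2609151/872)*1928 - 29774/11171 = 628805391/109 - 29774/11171 = 7024381777495/1217639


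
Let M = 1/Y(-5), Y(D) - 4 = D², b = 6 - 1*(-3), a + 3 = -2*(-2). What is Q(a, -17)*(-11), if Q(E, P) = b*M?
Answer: -99/29 ≈ -3.4138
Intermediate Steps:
a = 1 (a = -3 - 2*(-2) = -3 + 4 = 1)
b = 9 (b = 6 + 3 = 9)
Y(D) = 4 + D²
M = 1/29 (M = 1/(4 + (-5)²) = 1/(4 + 25) = 1/29 ≈ 0.034483)
Q(E, P) = 9/29 (Q(E, P) = 9*(1/29) = 9/29)
Q(a, -17)*(-11) = (9/29)*(-11) = -99/29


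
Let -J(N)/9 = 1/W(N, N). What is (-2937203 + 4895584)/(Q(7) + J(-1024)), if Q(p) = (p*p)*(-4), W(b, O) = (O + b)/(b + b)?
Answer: -1958381/205 ≈ -9553.1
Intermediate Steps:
W(b, O) = (O + b)/(2*b) (W(b, O) = (O + b)/((2*b)) = (O + b)*(1/(2*b)) = (O + b)/(2*b))
Q(p) = -4*p**2 (Q(p) = p**2*(-4) = -4*p**2)
J(N) = -9 (J(N) = -9*2*N/(N + N) = -9/((2*N)/(2*N)) = -9/1 = -9*1 = -9)
(-2937203 + 4895584)/(Q(7) + J(-1024)) = (-2937203 + 4895584)/(-4*7**2 - 9) = 1958381/(-4*49 - 9) = 1958381/(-196 - 9) = 1958381/(-205) = 1958381*(-1/205) = -1958381/205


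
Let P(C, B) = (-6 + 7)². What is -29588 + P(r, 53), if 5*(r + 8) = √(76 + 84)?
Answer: -29587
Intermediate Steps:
r = -8 + 4*√10/5 (r = -8 + √(76 + 84)/5 = -8 + √160/5 = -8 + (4*√10)/5 = -8 + 4*√10/5 ≈ -5.4702)
P(C, B) = 1 (P(C, B) = 1² = 1)
-29588 + P(r, 53) = -29588 + 1 = -29587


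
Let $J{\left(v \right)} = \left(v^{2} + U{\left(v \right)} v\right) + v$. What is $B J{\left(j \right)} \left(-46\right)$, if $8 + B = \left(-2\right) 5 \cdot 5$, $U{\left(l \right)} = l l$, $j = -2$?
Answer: $-16008$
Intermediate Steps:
$U{\left(l \right)} = l^{2}$
$J{\left(v \right)} = v + v^{2} + v^{3}$ ($J{\left(v \right)} = \left(v^{2} + v^{2} v\right) + v = \left(v^{2} + v^{3}\right) + v = v + v^{2} + v^{3}$)
$B = -58$ ($B = -8 + \left(-2\right) 5 \cdot 5 = -8 - 50 = -58$)
$B J{\left(j \right)} \left(-46\right) = - 58 \left(- 2 \left(1 - 2 + \left(-2\right)^{2}\right)\right) \left(-46\right) = - 58 \left(- 2 \left(1 - 2 + 4\right)\right) \left(-46\right) = - 58 \left(\left(-2\right) 3\right) \left(-46\right) = \left(-58\right) \left(-6\right) \left(-46\right) = 348 \left(-46\right) = -16008$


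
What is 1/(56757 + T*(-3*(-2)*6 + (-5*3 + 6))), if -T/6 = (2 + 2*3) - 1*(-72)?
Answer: 1/43797 ≈ 2.2833e-5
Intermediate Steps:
T = -480 (T = -6*((2 + 2*3) - 1*(-72)) = -6*((2 + 6) + 72) = -6*(8 + 72) = -6*80 = -480)
1/(56757 + T*(-3*(-2)*6 + (-5*3 + 6))) = 1/(56757 - 480*(-3*(-2)*6 + (-5*3 + 6))) = 1/(56757 - 480*(6*6 + (-15 + 6))) = 1/(56757 - 480*(36 - 9)) = 1/(56757 - 480*27) = 1/(56757 - 12960) = 1/43797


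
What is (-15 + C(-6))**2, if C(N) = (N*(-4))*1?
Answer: 81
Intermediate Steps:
C(N) = -4*N (C(N) = -4*N*1 = -4*N)
(-15 + C(-6))**2 = (-15 - 4*(-6))**2 = (-15 + 24)**2 = 9**2 = 81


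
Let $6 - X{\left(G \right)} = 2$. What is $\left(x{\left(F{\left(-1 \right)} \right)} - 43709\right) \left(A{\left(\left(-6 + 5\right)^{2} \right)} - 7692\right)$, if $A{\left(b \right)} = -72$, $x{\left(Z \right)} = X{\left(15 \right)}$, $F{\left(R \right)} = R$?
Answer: $339325620$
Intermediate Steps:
$X{\left(G \right)} = 4$ ($X{\left(G \right)} = 6 - 2 = 4$)
$x{\left(Z \right)} = 4$
$\left(x{\left(F{\left(-1 \right)} \right)} - 43709\right) \left(A{\left(\left(-6 + 5\right)^{2} \right)} - 7692\right) = \left(4 - 43709\right) \left(-72 - 7692\right) = \left(-43705\right) \left(-7764\right) = 339325620$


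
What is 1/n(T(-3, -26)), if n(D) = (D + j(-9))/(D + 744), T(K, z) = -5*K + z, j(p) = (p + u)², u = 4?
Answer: 733/14 ≈ 52.357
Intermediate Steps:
j(p) = (4 + p)² (j(p) = (p + 4)² = (4 + p)²)
T(K, z) = z - 5*K
n(D) = (25 + D)/(744 + D) (n(D) = (D + (4 - 9)²)/(D + 744) = (D + (-5)²)/(744 + D) = (D + 25)/(744 + D) = (25 + D)/(744 + D))
1/n(T(-3, -26)) = 1/((25 + (-26 - 5*(-3)))/(744 + (-26 - 5*(-3)))) = 1/((25 + (-26 + 15))/(744 + (-26 + 15))) = 1/((25 - 11)/(744 - 11)) = 1/(14/733) = 733/14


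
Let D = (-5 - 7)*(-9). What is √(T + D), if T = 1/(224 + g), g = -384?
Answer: √172790/40 ≈ 10.392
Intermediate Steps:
T = -1/160 (T = 1/(224 - 384) = 1/(-160) = -1/160 ≈ -0.0062500)
D = 108 (D = -12*(-9) = 108)
√(T + D) = √(-1/160 + 108) = √(17279/160) = √172790/40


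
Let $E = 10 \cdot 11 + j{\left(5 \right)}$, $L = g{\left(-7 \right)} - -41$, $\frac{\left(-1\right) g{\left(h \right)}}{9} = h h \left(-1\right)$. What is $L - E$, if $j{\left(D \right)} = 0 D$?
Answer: $372$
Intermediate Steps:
$j{\left(D \right)} = 0$
$g{\left(h \right)} = 9 h^{2}$ ($g{\left(h \right)} = - 9 h h \left(-1\right) = - 9 h^{2} \left(-1\right) = - 9 \left(- h^{2}\right) = 9 h^{2}$)
$L = 482$ ($L = 9 \left(-7\right)^{2} - -41 = 9 \cdot 49 + 41 = 441 + 41 = 482$)
$E = 110$ ($E = 10 \cdot 11 + 0 = 110 + 0 = 110$)
$L - E = 482 - 110 = 372$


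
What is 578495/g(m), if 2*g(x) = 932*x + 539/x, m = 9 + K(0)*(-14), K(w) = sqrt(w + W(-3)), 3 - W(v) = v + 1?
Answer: -968781279710/78121006489 - 4526799736340*sqrt(5)/234363019467 ≈ -55.591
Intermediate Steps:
W(v) = 2 - v (W(v) = 3 - (v + 1) = 3 - (1 + v) = 3 + (-1 - v) = 2 - v)
K(w) = sqrt(5 + w) (K(w) = sqrt(w + (2 - 1*(-3))) = sqrt(w + (2 + 3)) = sqrt(w + 5) = sqrt(5 + w))
m = 9 - 14*sqrt(5) (m = 9 + sqrt(5 + 0)*(-14) = 9 + sqrt(5)*(-14) = 9 - 14*sqrt(5) ≈ -22.305)
g(x) = 466*x + 539/(2*x) (g(x) = (932*x + 539/x)/2 = (539/x + 932*x)/2 = 466*x + 539/(2*x))
578495/g(m) = 578495/(466*(9 - 14*sqrt(5)) + 539/(2*(9 - 14*sqrt(5)))) = 578495/((4194 - 6524*sqrt(5)) + 539/(2*(9 - 14*sqrt(5)))) = 578495/(4194 - 6524*sqrt(5) + 539/(2*(9 - 14*sqrt(5))))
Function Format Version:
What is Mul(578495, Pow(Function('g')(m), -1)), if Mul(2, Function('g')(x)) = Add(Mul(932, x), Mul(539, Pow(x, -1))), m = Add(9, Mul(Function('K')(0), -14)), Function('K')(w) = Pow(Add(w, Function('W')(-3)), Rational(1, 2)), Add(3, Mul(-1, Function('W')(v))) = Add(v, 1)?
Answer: Add(Rational(-968781279710, 78121006489), Mul(Rational(-4526799736340, 234363019467), Pow(5, Rational(1, 2)))) ≈ -55.591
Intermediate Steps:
Function('W')(v) = Add(2, Mul(-1, v)) (Function('W')(v) = Add(3, Mul(-1, Add(v, 1))) = Add(3, Mul(-1, Add(1, v))) = Add(3, Add(-1, Mul(-1, v))) = Add(2, Mul(-1, v)))
Function('K')(w) = Pow(Add(5, w), Rational(1, 2)) (Function('K')(w) = Pow(Add(w, Add(2, Mul(-1, -3))), Rational(1, 2)) = Pow(Add(w, Add(2, 3)), Rational(1, 2)) = Pow(Add(w, 5), Rational(1, 2)) = Pow(Add(5, w), Rational(1, 2)))
m = Add(9, Mul(-14, Pow(5, Rational(1, 2)))) (m = Add(9, Mul(Pow(Add(5, 0), Rational(1, 2)), -14)) = Add(9, Mul(Pow(5, Rational(1, 2)), -14)) = Add(9, Mul(-14, Pow(5, Rational(1, 2)))) ≈ -22.305)
Function('g')(x) = Add(Mul(466, x), Mul(Rational(539, 2), Pow(x, -1))) (Function('g')(x) = Mul(Rational(1, 2), Add(Mul(932, x), Mul(539, Pow(x, -1)))) = Mul(Rational(1, 2), Add(Mul(539, Pow(x, -1)), Mul(932, x))) = Add(Mul(466, x), Mul(Rational(539, 2), Pow(x, -1))))
Mul(578495, Pow(Function('g')(m), -1)) = Mul(578495, Pow(Add(Mul(466, Add(9, Mul(-14, Pow(5, Rational(1, 2))))), Mul(Rational(539, 2), Pow(Add(9, Mul(-14, Pow(5, Rational(1, 2)))), -1))), -1)) = Mul(578495, Pow(Add(Add(4194, Mul(-6524, Pow(5, Rational(1, 2)))), Mul(Rational(539, 2), Pow(Add(9, Mul(-14, Pow(5, Rational(1, 2)))), -1))), -1)) = Mul(578495, Pow(Add(4194, Mul(-6524, Pow(5, Rational(1, 2))), Mul(Rational(539, 2), Pow(Add(9, Mul(-14, Pow(5, Rational(1, 2)))), -1))), -1))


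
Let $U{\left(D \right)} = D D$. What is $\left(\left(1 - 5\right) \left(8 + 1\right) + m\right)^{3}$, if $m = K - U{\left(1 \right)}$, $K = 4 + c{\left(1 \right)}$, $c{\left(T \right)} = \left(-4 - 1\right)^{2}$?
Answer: $-512$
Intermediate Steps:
$U{\left(D \right)} = D^{2}$
$c{\left(T \right)} = 25$ ($c{\left(T \right)} = \left(-5\right)^{2} = 25$)
$K = 29$ ($K = 4 + 25 = 29$)
$m = 28$ ($m = 29 - 1^{2} = 29 - 1 = 28$)
$\left(\left(1 - 5\right) \left(8 + 1\right) + m\right)^{3} = \left(\left(1 - 5\right) \left(8 + 1\right) + 28\right)^{3} = \left(\left(-4\right) 9 + 28\right)^{3} = \left(-36 + 28\right)^{3} = \left(-8\right)^{3} = -512$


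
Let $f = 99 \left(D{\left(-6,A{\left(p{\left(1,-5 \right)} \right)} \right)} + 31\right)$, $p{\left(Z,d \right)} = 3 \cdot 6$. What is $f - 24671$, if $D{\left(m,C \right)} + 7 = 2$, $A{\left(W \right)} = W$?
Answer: $-22097$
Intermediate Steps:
$p{\left(Z,d \right)} = 18$
$D{\left(m,C \right)} = -5$ ($D{\left(m,C \right)} = -7 + 2 = -5$)
$f = 2574$ ($f = 99 \left(-5 + 31\right) = 99 \cdot 26 = 2574$)
$f - 24671 = 2574 - 24671 = -22097$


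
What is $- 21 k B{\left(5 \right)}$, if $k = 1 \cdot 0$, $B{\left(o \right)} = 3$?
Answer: $0$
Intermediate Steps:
$k = 0$
$- 21 k B{\left(5 \right)} = \left(-21\right) 0 \cdot 3 = 0 \cdot 3 = 0$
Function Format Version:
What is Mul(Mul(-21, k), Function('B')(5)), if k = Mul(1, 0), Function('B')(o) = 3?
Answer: 0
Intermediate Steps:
k = 0
Mul(Mul(-21, k), Function('B')(5)) = Mul(Mul(-21, 0), 3) = Mul(0, 3) = 0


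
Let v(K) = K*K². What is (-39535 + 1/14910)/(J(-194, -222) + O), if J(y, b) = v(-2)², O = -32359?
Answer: 589466849/481518450 ≈ 1.2242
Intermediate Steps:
v(K) = K³
J(y, b) = 64 (J(y, b) = ((-2)³)² = (-8)² = 64)
(-39535 + 1/14910)/(J(-194, -222) + O) = (-39535 + 1/14910)/(64 - 32359) = (-39535 + 1/14910)/(-32295) = -589466849/14910*(-1/32295) = 589466849/481518450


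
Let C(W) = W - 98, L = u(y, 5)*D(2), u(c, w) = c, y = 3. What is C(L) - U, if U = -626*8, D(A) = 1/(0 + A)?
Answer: 9823/2 ≈ 4911.5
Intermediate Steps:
D(A) = 1/A
U = -5008
L = 3/2 ≈ 1.5000
C(W) = -98 + W
C(L) - U = (-98 + 3/2) - 1*(-5008) = -193/2 + 5008 = 9823/2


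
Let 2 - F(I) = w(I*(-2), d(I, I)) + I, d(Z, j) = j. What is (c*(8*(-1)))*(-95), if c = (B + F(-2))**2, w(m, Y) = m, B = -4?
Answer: 12160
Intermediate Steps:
F(I) = 2 + I (F(I) = 2 - (I*(-2) + I) = 2 - (-2*I + I) = 2 - (-1)*I = 2 + I)
c = 16 (c = (-4 + (2 - 2))**2 = (-4 + 0)**2 = (-4)**2 = 16)
(c*(8*(-1)))*(-95) = (16*(8*(-1)))*(-95) = (16*(-8))*(-95) = -128*(-95) = 12160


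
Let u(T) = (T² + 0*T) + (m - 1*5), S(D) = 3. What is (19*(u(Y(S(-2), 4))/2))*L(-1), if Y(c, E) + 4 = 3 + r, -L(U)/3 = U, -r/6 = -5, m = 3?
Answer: 47823/2 ≈ 23912.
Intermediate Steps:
r = 30 (r = -6*(-5) = 30)
L(U) = -3*U
Y(c, E) = 29 (Y(c, E) = -4 + (3 + 30) = -4 + 33 = 29)
u(T) = -2 + T² (u(T) = (T² + 0*T) + (3 - 1*5) = (T² + 0) + (3 - 5) = T² - 2 = -2 + T²)
(19*(u(Y(S(-2), 4))/2))*L(-1) = (19*((-2 + 29²)/2))*(-3*(-1)) = (19*((-2 + 841)*(½)))*3 = (19*(839*(½)))*3 = (19*(839/2))*3 = (15941/2)*3 = 47823/2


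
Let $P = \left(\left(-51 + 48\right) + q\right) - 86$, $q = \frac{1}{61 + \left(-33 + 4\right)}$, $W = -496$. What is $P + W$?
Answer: $- \frac{18719}{32} \approx -584.97$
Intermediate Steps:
$q = \frac{1}{32}$ ($q = \frac{1}{61 - 29} = \frac{1}{32} \approx 0.03125$)
$P = - \frac{2847}{32}$ ($P = \left(\left(-51 + 48\right) + \frac{1}{32}\right) - 86 = \left(-3 + \frac{1}{32}\right) - 86 = - \frac{95}{32} - 86 = - \frac{2847}{32} \approx -88.969$)
$P + W = - \frac{2847}{32} - 496 = - \frac{18719}{32}$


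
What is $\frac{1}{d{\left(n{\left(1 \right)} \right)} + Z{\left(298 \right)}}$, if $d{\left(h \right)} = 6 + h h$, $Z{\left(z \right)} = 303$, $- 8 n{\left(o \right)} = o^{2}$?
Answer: $\frac{64}{19777} \approx 0.0032361$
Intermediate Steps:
$n{\left(o \right)} = - \frac{o^{2}}{8}$
$d{\left(h \right)} = 6 + h^{2}$
$\frac{1}{d{\left(n{\left(1 \right)} \right)} + Z{\left(298 \right)}} = \frac{1}{\left(6 + \left(- \frac{1^{2}}{8}\right)^{2}\right) + 303} = \frac{1}{\left(6 + \left(\left(- \frac{1}{8}\right) 1\right)^{2}\right) + 303} = \frac{1}{\left(6 + \left(- \frac{1}{8}\right)^{2}\right) + 303} = \frac{1}{\left(6 + \frac{1}{64}\right) + 303} = \frac{1}{\frac{385}{64} + 303} = \frac{1}{\frac{19777}{64}} = \frac{64}{19777}$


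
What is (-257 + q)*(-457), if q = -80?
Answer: 154009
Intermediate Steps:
(-257 + q)*(-457) = (-257 - 80)*(-457) = -337*(-457) = 154009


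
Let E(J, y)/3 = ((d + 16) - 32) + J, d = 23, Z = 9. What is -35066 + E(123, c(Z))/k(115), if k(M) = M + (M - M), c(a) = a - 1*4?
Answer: -806440/23 ≈ -35063.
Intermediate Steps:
c(a) = -4 + a (c(a) = a - 4 = -4 + a)
E(J, y) = 21 + 3*J (E(J, y) = 3*(((23 + 16) - 32) + J) = 3*((39 - 32) + J) = 3*(7 + J) = 21 + 3*J)
k(M) = M (k(M) = M + 0 = M)
-35066 + E(123, c(Z))/k(115) = -35066 + (21 + 3*123)/115 = -35066 + (21 + 369)*(1/115) = -35066 + 390*(1/115) = -35066 + 78/23 = -806440/23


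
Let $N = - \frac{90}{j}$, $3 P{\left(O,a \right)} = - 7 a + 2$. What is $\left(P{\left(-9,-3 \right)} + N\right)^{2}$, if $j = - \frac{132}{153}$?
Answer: $\frac{54626881}{4356} \approx 12541.0$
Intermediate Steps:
$j = - \frac{44}{51}$ ($j = \left(-132\right) \frac{1}{153} = - \frac{44}{51} \approx -0.86275$)
$P{\left(O,a \right)} = \frac{2}{3} - \frac{7 a}{3}$ ($P{\left(O,a \right)} = \frac{- 7 a + 2}{3} = \frac{2 - 7 a}{3} = \frac{2}{3} - \frac{7 a}{3}$)
$N = \frac{2295}{22}$ ($N = - \frac{90}{- \frac{44}{51}} = \left(-90\right) \left(- \frac{51}{44}\right) = \frac{2295}{22} \approx 104.32$)
$\left(P{\left(-9,-3 \right)} + N\right)^{2} = \left(\left(\frac{2}{3} - -7\right) + \frac{2295}{22}\right)^{2} = \left(\left(\frac{2}{3} + 7\right) + \frac{2295}{22}\right)^{2} = \left(\frac{23}{3} + \frac{2295}{22}\right)^{2} = \left(\frac{7391}{66}\right)^{2} = \frac{54626881}{4356}$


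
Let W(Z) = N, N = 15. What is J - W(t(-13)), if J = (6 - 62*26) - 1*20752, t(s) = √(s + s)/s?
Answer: -22373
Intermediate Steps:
t(s) = √2/√s (t(s) = √(2*s)/s = (√2*√s)/s = √2/√s)
W(Z) = 15
J = -22358 (J = (6 - 1612) - 20752 = -1606 - 20752 = -22358)
J - W(t(-13)) = -22358 - 1*15 = -22358 - 15 = -22373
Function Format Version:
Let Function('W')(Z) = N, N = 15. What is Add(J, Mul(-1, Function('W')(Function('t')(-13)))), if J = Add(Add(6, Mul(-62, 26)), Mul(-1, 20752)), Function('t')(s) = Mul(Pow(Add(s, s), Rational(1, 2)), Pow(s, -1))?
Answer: -22373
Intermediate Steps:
Function('t')(s) = Mul(Pow(2, Rational(1, 2)), Pow(s, Rational(-1, 2))) (Function('t')(s) = Mul(Pow(Mul(2, s), Rational(1, 2)), Pow(s, -1)) = Mul(Mul(Pow(2, Rational(1, 2)), Pow(s, Rational(1, 2))), Pow(s, -1)) = Mul(Pow(2, Rational(1, 2)), Pow(s, Rational(-1, 2))))
Function('W')(Z) = 15
J = -22358 (J = Add(Add(6, -1612), -20752) = Add(-1606, -20752) = -22358)
Add(J, Mul(-1, Function('W')(Function('t')(-13)))) = Add(-22358, Mul(-1, 15)) = Add(-22358, -15) = -22373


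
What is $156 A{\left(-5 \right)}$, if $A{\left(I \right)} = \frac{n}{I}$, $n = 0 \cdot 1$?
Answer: $0$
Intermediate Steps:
$n = 0$
$A{\left(I \right)} = 0$ ($A{\left(I \right)} = \frac{0}{I} = 0$)
$156 A{\left(-5 \right)} = 156 \cdot 0 = 0$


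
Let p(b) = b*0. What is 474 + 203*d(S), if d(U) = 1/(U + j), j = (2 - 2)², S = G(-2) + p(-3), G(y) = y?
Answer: 745/2 ≈ 372.50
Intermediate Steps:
p(b) = 0
S = -2 (S = -2 + 0 = -2)
j = 0 (j = 0² = 0)
d(U) = 1/U (d(U) = 1/(U + 0) = 1/U)
474 + 203*d(S) = 474 + 203/(-2) = 474 + 203*(-½) = 474 - 203/2 = 745/2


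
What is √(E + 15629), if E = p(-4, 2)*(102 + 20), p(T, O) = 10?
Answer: √16849 ≈ 129.80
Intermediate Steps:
E = 1220 (E = 10*(102 + 20) = 10*122 = 1220)
√(E + 15629) = √(1220 + 15629) = √16849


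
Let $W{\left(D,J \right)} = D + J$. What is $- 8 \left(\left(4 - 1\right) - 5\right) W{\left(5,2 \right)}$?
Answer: $112$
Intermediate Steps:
$- 8 \left(\left(4 - 1\right) - 5\right) W{\left(5,2 \right)} = - 8 \left(\left(4 - 1\right) - 5\right) \left(5 + 2\right) = - 8 \left(3 - 5\right) 7 = \left(-8\right) \left(-2\right) 7 = 16 \cdot 7 = 112$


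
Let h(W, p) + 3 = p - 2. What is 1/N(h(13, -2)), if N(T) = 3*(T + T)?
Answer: -1/42 ≈ -0.023810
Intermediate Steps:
h(W, p) = -5 + p (h(W, p) = -3 + (p - 2) = -3 + (-2 + p) = -5 + p)
N(T) = 6*T (N(T) = 3*(2*T) = 6*T)
1/N(h(13, -2)) = 1/(6*(-5 - 2)) = 1/(6*(-7)) = 1/(-42) = -1/42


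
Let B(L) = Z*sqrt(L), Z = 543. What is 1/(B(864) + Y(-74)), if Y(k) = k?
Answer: 37/127372030 + 1629*sqrt(6)/63686015 ≈ 6.2945e-5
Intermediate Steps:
B(L) = 543*sqrt(L)
1/(B(864) + Y(-74)) = 1/(543*sqrt(864) - 74) = 1/(543*(12*sqrt(6)) - 74) = 1/(6516*sqrt(6) - 74) = 1/(-74 + 6516*sqrt(6))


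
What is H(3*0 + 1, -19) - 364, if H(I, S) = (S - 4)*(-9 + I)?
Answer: -180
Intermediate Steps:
H(I, S) = (-9 + I)*(-4 + S) (H(I, S) = (-4 + S)*(-9 + I) = (-9 + I)*(-4 + S))
H(3*0 + 1, -19) - 364 = (36 - 9*(-19) - 4*(3*0 + 1) + (3*0 + 1)*(-19)) - 364 = (36 + 171 - 4*(0 + 1) + (0 + 1)*(-19)) - 364 = (36 + 171 - 4*1 + 1*(-19)) - 364 = (36 + 171 - 4 - 19) - 364 = 184 - 364 = -180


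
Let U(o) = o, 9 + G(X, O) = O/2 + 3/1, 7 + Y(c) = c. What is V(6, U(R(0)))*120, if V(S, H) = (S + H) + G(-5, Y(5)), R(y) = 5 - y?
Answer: 480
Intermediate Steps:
Y(c) = -7 + c
G(X, O) = -6 + O/2 (G(X, O) = -9 + (O/2 + 3/1) = -9 + (O*(½) + 3*1) = -9 + (O/2 + 3) = -9 + (3 + O/2) = -6 + O/2)
V(S, H) = -7 + H + S (V(S, H) = (S + H) + (-6 + (-7 + 5)/2) = (H + S) + (-6 + (½)*(-2)) = (H + S) + (-6 - 1) = (H + S) - 7 = -7 + H + S)
V(6, U(R(0)))*120 = (-7 + (5 - 1*0) + 6)*120 = (-7 + (5 + 0) + 6)*120 = (-7 + 5 + 6)*120 = 4*120 = 480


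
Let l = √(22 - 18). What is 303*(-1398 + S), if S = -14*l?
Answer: -432078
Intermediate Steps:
l = 2 (l = √4 = 2)
S = -28 (S = -14*2 = -28)
303*(-1398 + S) = 303*(-1398 - 28) = 303*(-1426) = -432078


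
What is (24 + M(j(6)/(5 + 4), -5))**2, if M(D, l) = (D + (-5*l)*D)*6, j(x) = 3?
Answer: 5776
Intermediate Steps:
M(D, l) = 6*D - 30*D*l (M(D, l) = (D - 5*D*l)*6 = 6*D - 30*D*l)
(24 + M(j(6)/(5 + 4), -5))**2 = (24 + 6*(3/(5 + 4))*(1 - 5*(-5)))**2 = (24 + 6*(3/9)*(1 + 25))**2 = (24 + 6*(3*(1/9))*26)**2 = (24 + 6*(1/3)*26)**2 = (24 + 52)**2 = 76**2 = 5776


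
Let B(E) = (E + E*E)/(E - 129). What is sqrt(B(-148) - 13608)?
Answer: 22*I*sqrt(2169741)/277 ≈ 116.99*I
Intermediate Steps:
B(E) = (E + E**2)/(-129 + E)
sqrt(B(-148) - 13608) = sqrt(-148*(1 - 148)/(-129 - 148) - 13608) = sqrt(-148*(-147)/(-277) - 13608) = sqrt(-148*(-1/277)*(-147) - 13608) = sqrt(-21756/277 - 13608) = sqrt(-3791172/277) = 22*I*sqrt(2169741)/277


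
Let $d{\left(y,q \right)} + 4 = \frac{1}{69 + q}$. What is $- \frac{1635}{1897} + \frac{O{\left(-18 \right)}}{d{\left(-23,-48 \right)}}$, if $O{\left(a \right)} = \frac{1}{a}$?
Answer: $- \frac{800951}{944706} \approx -0.84783$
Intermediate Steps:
$d{\left(y,q \right)} = -4 + \frac{1}{69 + q}$
$- \frac{1635}{1897} + \frac{O{\left(-18 \right)}}{d{\left(-23,-48 \right)}} = - \frac{1635}{1897} + \frac{1}{\left(-18\right) \frac{-275 - -192}{69 - 48}} = \left(-1635\right) \frac{1}{1897} - \frac{1}{18 \frac{-275 + 192}{21}} = - \frac{1635}{1897} - \frac{1}{18 \cdot \frac{1}{21} \left(-83\right)} = - \frac{1635}{1897} - \frac{1}{18 \left(- \frac{83}{21}\right)} = - \frac{1635}{1897} - - \frac{7}{498} = - \frac{1635}{1897} + \frac{7}{498} = - \frac{800951}{944706}$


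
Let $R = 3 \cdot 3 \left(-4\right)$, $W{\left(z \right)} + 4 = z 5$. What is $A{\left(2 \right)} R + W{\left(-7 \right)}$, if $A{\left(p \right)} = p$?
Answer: $-111$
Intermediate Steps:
$W{\left(z \right)} = -4 + 5 z$ ($W{\left(z \right)} = -4 + z 5 = -4 + 5 z$)
$R = -36$ ($R = 9 \left(-4\right) = -36$)
$A{\left(2 \right)} R + W{\left(-7 \right)} = 2 \left(-36\right) + \left(-4 + 5 \left(-7\right)\right) = -72 - 39 = -111$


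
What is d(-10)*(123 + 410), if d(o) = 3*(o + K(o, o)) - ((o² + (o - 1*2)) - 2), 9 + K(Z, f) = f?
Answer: -92209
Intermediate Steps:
K(Z, f) = -9 + f
d(o) = -23 - o² + 5*o (d(o) = 3*(o + (-9 + o)) - ((o² + (o - 1*2)) - 2) = 3*(-9 + 2*o) - ((o² + (o - 2)) - 2) = (-27 + 6*o) - ((o² + (-2 + o)) - 2) = (-27 + 6*o) - ((-2 + o + o²) - 2) = (-27 + 6*o) - (-4 + o + o²) = (-27 + 6*o) + (4 - o - o²) = -23 - o² + 5*o)
d(-10)*(123 + 410) = (-23 - 1*(-10)² + 5*(-10))*(123 + 410) = (-23 - 1*100 - 50)*533 = (-23 - 100 - 50)*533 = -173*533 = -92209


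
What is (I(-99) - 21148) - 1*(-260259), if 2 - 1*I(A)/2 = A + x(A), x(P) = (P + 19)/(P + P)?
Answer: 23691907/99 ≈ 2.3931e+5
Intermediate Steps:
x(P) = (19 + P)/(2*P) (x(P) = (19 + P)/((2*P)) = (19 + P)*(1/(2*P)) = (19 + P)/(2*P))
I(A) = 4 - 2*A - (19 + A)/A (I(A) = 4 - 2*(A + (19 + A)/(2*A)) = 4 + (-2*A - (19 + A)/A) = 4 - 2*A - (19 + A)/A)
(I(-99) - 21148) - 1*(-260259) = ((3 - 19/(-99) - 2*(-99)) - 21148) - 1*(-260259) = ((3 - 19*(-1/99) + 198) - 21148) + 260259 = ((3 + 19/99 + 198) - 21148) + 260259 = (19918/99 - 21148) + 260259 = -2073734/99 + 260259 = 23691907/99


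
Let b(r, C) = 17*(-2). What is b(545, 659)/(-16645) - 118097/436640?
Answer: -390175761/1453574560 ≈ -0.26842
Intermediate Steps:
b(r, C) = -34
b(545, 659)/(-16645) - 118097/436640 = -34/(-16645) - 118097/436640 = -34*(-1/16645) - 118097*1/436640 = 34/16645 - 118097/436640 = -390175761/1453574560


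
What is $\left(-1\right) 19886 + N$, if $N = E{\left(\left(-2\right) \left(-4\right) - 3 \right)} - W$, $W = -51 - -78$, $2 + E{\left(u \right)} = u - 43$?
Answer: $-19953$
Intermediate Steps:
$E{\left(u \right)} = -45 + u$ ($E{\left(u \right)} = -2 + \left(u - 43\right) = -2 + \left(-43 + u\right) = -45 + u$)
$W = 27$ ($W = -51 + 78 = 27$)
$N = -67$ ($N = \left(-45 - -5\right) - 27 = \left(-45 + \left(8 - 3\right)\right) - 27 = \left(-45 + 5\right) - 27 = -40 - 27 = -67$)
$\left(-1\right) 19886 + N = \left(-1\right) 19886 - 67 = -19886 - 67 = -19953$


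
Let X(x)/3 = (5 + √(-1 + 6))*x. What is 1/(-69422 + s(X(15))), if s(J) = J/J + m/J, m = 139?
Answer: -2811519225/195176304996271 + 6255*√5/195176304996271 ≈ -1.4405e-5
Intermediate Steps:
X(x) = 3*x*(5 + √5) (X(x) = 3*((5 + √(-1 + 6))*x) = 3*((5 + √5)*x) = 3*(x*(5 + √5)) = 3*x*(5 + √5))
s(J) = 1 + 139/J (s(J) = J/J + 139/J = 1 + 139/J)
1/(-69422 + s(X(15))) = 1/(-69422 + (139 + 3*15*(5 + √5))/((3*15*(5 + √5)))) = 1/(-69422 + (139 + (225 + 45*√5))/(225 + 45*√5)) = 1/(-69422 + (364 + 45*√5)/(225 + 45*√5))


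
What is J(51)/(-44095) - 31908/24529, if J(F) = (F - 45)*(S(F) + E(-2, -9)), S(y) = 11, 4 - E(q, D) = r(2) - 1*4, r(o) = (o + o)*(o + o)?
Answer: -1407424782/1081606255 ≈ -1.3012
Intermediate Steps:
r(o) = 4*o² (r(o) = (2*o)*(2*o) = 4*o²)
E(q, D) = -8 (E(q, D) = 4 - (4*2² - 1*4) = 4 - (4*4 - 4) = 4 - (16 - 4) = 4 - 1*12 = 4 - 12 = -8)
J(F) = -135 + 3*F (J(F) = (F - 45)*(11 - 8) = (-45 + F)*3 = -135 + 3*F)
J(51)/(-44095) - 31908/24529 = (-135 + 3*51)/(-44095) - 31908/24529 = (-135 + 153)*(-1/44095) - 31908*1/24529 = 18*(-1/44095) - 31908/24529 = -18/44095 - 31908/24529 = -1407424782/1081606255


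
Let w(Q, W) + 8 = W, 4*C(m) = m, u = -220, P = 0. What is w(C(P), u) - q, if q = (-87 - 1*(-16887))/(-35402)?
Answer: -4027428/17701 ≈ -227.53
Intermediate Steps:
C(m) = m/4
w(Q, W) = -8 + W
q = -8400/17701 (q = (-87 + 16887)*(-1/35402) = 16800*(-1/35402) = -8400/17701 ≈ -0.47455)
w(C(P), u) - q = (-8 - 220) - 1*(-8400/17701) = -228 + 8400/17701 = -4027428/17701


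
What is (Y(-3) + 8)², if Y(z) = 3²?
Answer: 289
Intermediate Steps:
Y(z) = 9
(Y(-3) + 8)² = (9 + 8)² = 17² = 289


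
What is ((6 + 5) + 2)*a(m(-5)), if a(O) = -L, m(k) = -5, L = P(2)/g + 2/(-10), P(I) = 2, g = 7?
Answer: -39/35 ≈ -1.1143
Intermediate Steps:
L = 3/35 (L = 2/7 + 2/(-10) = 2*(1/7) + 2*(-1/10) = 2/7 - 1/5 = 3/35 ≈ 0.085714)
a(O) = -3/35 (a(O) = -1*3/35 = -3/35)
((6 + 5) + 2)*a(m(-5)) = ((6 + 5) + 2)*(-3/35) = (11 + 2)*(-3/35) = 13*(-3/35) = -39/35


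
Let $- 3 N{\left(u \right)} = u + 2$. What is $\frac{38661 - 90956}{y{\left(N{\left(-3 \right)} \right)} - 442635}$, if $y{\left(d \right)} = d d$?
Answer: $\frac{470655}{3983714} \approx 0.11814$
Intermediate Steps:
$N{\left(u \right)} = - \frac{2}{3} - \frac{u}{3}$ ($N{\left(u \right)} = - \frac{u + 2}{3} = - \frac{2 + u}{3} = - \frac{2}{3} - \frac{u}{3}$)
$y{\left(d \right)} = d^{2}$
$\frac{38661 - 90956}{y{\left(N{\left(-3 \right)} \right)} - 442635} = \frac{38661 - 90956}{\left(- \frac{2}{3} - -1\right)^{2} - 442635} = - \frac{52295}{\left(- \frac{2}{3} + 1\right)^{2} - 442635} = - \frac{52295}{\left(\frac{1}{3}\right)^{2} - 442635} = - \frac{52295}{\frac{1}{9} - 442635} = - \frac{52295}{- \frac{3983714}{9}} = \left(-52295\right) \left(- \frac{9}{3983714}\right) = \frac{470655}{3983714}$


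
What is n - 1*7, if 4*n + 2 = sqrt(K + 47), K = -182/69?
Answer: -15/2 + sqrt(211209)/276 ≈ -5.8349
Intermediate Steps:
K = -182/69 (K = -182*1/69 = -182/69 ≈ -2.6377)
n = -1/2 + sqrt(211209)/276 (n = -1/2 + sqrt(-182/69 + 47)/4 = -1/2 + sqrt(3061/69)/4 = -1/2 + (sqrt(211209)/69)/4 = -1/2 + sqrt(211209)/276 ≈ 1.1651)
n - 1*7 = (-1/2 + sqrt(211209)/276) - 1*7 = (-1/2 + sqrt(211209)/276) - 7 = -15/2 + sqrt(211209)/276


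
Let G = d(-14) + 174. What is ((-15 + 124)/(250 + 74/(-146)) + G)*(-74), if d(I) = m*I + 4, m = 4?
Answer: -165015782/18213 ≈ -9060.3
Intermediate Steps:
d(I) = 4 + 4*I (d(I) = 4*I + 4 = 4 + 4*I)
G = 122 (G = (4 + 4*(-14)) + 174 = (4 - 56) + 174 = -52 + 174 = 122)
((-15 + 124)/(250 + 74/(-146)) + G)*(-74) = ((-15 + 124)/(250 + 74/(-146)) + 122)*(-74) = (109/(250 + 74*(-1/146)) + 122)*(-74) = (109/(250 - 37/73) + 122)*(-74) = (109/(18213/73) + 122)*(-74) = (109*(73/18213) + 122)*(-74) = (7957/18213 + 122)*(-74) = (2229943/18213)*(-74) = -165015782/18213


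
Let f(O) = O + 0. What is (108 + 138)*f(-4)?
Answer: -984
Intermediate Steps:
f(O) = O
(108 + 138)*f(-4) = (108 + 138)*(-4) = 246*(-4) = -984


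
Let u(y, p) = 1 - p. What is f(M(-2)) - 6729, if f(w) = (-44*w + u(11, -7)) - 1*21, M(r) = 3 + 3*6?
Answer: -7666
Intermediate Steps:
M(r) = 21 (M(r) = 3 + 18 = 21)
f(w) = -13 - 44*w (f(w) = (-44*w + (1 - 1*(-7))) - 1*21 = (-44*w + (1 + 7)) - 21 = (-44*w + 8) - 21 = (8 - 44*w) - 21 = -13 - 44*w)
f(M(-2)) - 6729 = (-13 - 44*21) - 6729 = (-13 - 924) - 6729 = -937 - 6729 = -7666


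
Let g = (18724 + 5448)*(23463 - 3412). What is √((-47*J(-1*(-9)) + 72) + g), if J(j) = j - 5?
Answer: 4*√30292041 ≈ 22015.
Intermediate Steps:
J(j) = -5 + j
g = 484672772 (g = 24172*20051 = 484672772)
√((-47*J(-1*(-9)) + 72) + g) = √((-47*(-5 - 1*(-9)) + 72) + 484672772) = √((-47*(-5 + 9) + 72) + 484672772) = √((-47*4 + 72) + 484672772) = √((-188 + 72) + 484672772) = √(-116 + 484672772) = √484672656 = 4*√30292041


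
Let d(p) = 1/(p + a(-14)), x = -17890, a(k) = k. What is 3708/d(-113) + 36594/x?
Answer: -4212361917/8945 ≈ -4.7092e+5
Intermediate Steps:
d(p) = 1/(-14 + p) (d(p) = 1/(p - 14) = 1/(-14 + p))
3708/d(-113) + 36594/x = 3708/(1/(-14 - 113)) + 36594/(-17890) = 3708/(1/(-127)) + 36594*(-1/17890) = 3708/(-1/127) - 18297/8945 = 3708*(-127) - 18297/8945 = -470916 - 18297/8945 = -4212361917/8945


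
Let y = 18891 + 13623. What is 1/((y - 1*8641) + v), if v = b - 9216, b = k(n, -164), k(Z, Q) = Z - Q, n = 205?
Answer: 1/15026 ≈ 6.6551e-5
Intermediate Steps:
y = 32514
b = 369 (b = 205 - 1*(-164) = 205 + 164 = 369)
v = -8847 (v = 369 - 9216 = -8847)
1/((y - 1*8641) + v) = 1/((32514 - 1*8641) - 8847) = 1/((32514 - 8641) - 8847) = 1/(23873 - 8847) = 1/15026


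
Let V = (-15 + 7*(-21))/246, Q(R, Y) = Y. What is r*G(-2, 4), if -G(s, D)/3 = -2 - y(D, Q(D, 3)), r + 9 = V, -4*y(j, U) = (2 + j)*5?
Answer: 6534/41 ≈ 159.37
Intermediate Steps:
y(j, U) = -5/2 - 5*j/4 (y(j, U) = -(2 + j)*5/4 = -(10 + 5*j)/4 = -5/2 - 5*j/4)
V = -27/41 (V = (-15 - 147)*(1/246) = -162*1/246 = -27/41 ≈ -0.65854)
r = -396/41 (r = -9 - 27/41 = -396/41 ≈ -9.6585)
G(s, D) = -3/2 - 15*D/4 (G(s, D) = -3*(-2 - (-5/2 - 5*D/4)) = -3*(-2 + (5/2 + 5*D/4)) = -3*(½ + 5*D/4) = -3/2 - 15*D/4)
r*G(-2, 4) = -396*(-3/2 - 15/4*4)/41 = -396*(-3/2 - 15)/41 = -396/41*(-33/2) = 6534/41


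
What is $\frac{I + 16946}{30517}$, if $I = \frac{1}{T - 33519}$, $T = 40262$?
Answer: $\frac{114266879}{205776131} \approx 0.5553$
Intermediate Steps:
$I = \frac{1}{6743}$ ($I = \frac{1}{40262 - 33519} = \frac{1}{6743} \approx 0.0001483$)
$\frac{I + 16946}{30517} = \frac{\frac{1}{6743} + 16946}{30517} = \frac{114266879}{6743} \cdot \frac{1}{30517} = \frac{114266879}{205776131}$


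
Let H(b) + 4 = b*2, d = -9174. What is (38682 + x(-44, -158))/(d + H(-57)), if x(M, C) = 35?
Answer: -38717/9292 ≈ -4.1667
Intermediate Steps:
H(b) = -4 + 2*b (H(b) = -4 + b*2 = -4 + 2*b)
(38682 + x(-44, -158))/(d + H(-57)) = (38682 + 35)/(-9174 + (-4 + 2*(-57))) = 38717/(-9174 + (-4 - 114)) = 38717/(-9174 - 118) = 38717/(-9292) = 38717*(-1/9292) = -38717/9292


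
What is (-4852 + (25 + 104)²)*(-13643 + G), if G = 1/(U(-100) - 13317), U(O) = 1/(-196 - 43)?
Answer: -511907257049399/3182764 ≈ -1.6084e+8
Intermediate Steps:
U(O) = -1/239 (U(O) = 1/(-239) = -1/239)
G = -239/3182764 (G = 1/(-1/239 - 13317) = 1/(-3182764/239) = -239/3182764 ≈ -7.5092e-5)
(-4852 + (25 + 104)²)*(-13643 + G) = (-4852 + (25 + 104)²)*(-13643 - 239/3182764) = (-4852 + 129²)*(-43422449491/3182764) = (-4852 + 16641)*(-43422449491/3182764) = 11789*(-43422449491/3182764) = -511907257049399/3182764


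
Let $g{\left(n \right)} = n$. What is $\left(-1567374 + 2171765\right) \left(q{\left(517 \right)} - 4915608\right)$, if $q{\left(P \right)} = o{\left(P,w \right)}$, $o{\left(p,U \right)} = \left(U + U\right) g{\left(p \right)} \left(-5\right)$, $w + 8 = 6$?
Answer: $-2964699831788$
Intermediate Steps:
$w = -2$ ($w = -8 + 6 = -2$)
$o{\left(p,U \right)} = - 10 U p$ ($o{\left(p,U \right)} = \left(U + U\right) p \left(-5\right) = 2 U p \left(-5\right) = - 10 U p$)
$q{\left(P \right)} = 20 P$ ($q{\left(P \right)} = \left(-10\right) \left(-2\right) P = 20 P$)
$\left(-1567374 + 2171765\right) \left(q{\left(517 \right)} - 4915608\right) = \left(-1567374 + 2171765\right) \left(20 \cdot 517 - 4915608\right) = 604391 \left(10340 - 4915608\right) = 604391 \left(-4905268\right) = -2964699831788$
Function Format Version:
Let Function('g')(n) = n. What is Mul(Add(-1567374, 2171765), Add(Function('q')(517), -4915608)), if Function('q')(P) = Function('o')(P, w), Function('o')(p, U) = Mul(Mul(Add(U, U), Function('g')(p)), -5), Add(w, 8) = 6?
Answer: -2964699831788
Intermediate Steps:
w = -2 (w = Add(-8, 6) = -2)
Function('o')(p, U) = Mul(-10, U, p) (Function('o')(p, U) = Mul(Mul(Add(U, U), p), -5) = Mul(Mul(Mul(2, U), p), -5) = Mul(Mul(2, U, p), -5) = Mul(-10, U, p))
Function('q')(P) = Mul(20, P) (Function('q')(P) = Mul(-10, -2, P) = Mul(20, P))
Mul(Add(-1567374, 2171765), Add(Function('q')(517), -4915608)) = Mul(Add(-1567374, 2171765), Add(Mul(20, 517), -4915608)) = Mul(604391, Add(10340, -4915608)) = Mul(604391, -4905268) = -2964699831788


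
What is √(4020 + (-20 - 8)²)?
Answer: 2*√1201 ≈ 69.311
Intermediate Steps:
√(4020 + (-20 - 8)²) = √(4020 + (-28)²) = √(4020 + 784) = √4804 = 2*√1201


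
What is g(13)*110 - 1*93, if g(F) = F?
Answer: 1337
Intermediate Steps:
g(13)*110 - 1*93 = 13*110 - 1*93 = 1430 - 93 = 1337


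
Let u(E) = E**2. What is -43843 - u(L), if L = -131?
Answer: -61004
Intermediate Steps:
-43843 - u(L) = -43843 - 1*(-131)**2 = -43843 - 1*17161 = -43843 - 17161 = -61004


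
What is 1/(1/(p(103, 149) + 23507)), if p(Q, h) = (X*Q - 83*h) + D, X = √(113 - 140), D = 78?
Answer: 11218 + 309*I*√3 ≈ 11218.0 + 535.2*I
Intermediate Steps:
X = 3*I*√3 (X = √(-27) = 3*I*√3 ≈ 5.1962*I)
p(Q, h) = 78 - 83*h + 3*I*Q*√3 (p(Q, h) = ((3*I*√3)*Q - 83*h) + 78 = (3*I*Q*√3 - 83*h) + 78 = (-83*h + 3*I*Q*√3) + 78 = 78 - 83*h + 3*I*Q*√3)
1/(1/(p(103, 149) + 23507)) = 1/(1/((78 - 83*149 + 3*I*103*√3) + 23507)) = 1/(1/((78 - 12367 + 309*I*√3) + 23507)) = 1/(1/((-12289 + 309*I*√3) + 23507)) = 1/(1/(11218 + 309*I*√3)) = 11218 + 309*I*√3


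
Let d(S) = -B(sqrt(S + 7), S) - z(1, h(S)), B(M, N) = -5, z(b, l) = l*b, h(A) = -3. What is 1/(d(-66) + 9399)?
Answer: 1/9407 ≈ 0.00010630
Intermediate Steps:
z(b, l) = b*l
d(S) = 8 (d(S) = -1*(-5) - (-3) = 5 - 1*(-3) = 5 + 3 = 8)
1/(d(-66) + 9399) = 1/(8 + 9399) = 1/9407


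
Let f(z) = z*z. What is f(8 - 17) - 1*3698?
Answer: -3617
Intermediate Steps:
f(z) = z²
f(8 - 17) - 1*3698 = (8 - 17)² - 1*3698 = (-9)² - 3698 = 81 - 3698 = -3617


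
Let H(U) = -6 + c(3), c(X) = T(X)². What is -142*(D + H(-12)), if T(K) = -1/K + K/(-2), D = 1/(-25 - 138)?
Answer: 1101991/2934 ≈ 375.59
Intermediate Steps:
D = -1/163 (D = 1/(-163) = -1/163 ≈ -0.0061350)
T(K) = -1/K - K/2 (T(K) = -1/K + K*(-½) = -1/K - K/2)
c(X) = (-1/X - X/2)²
H(U) = -95/36 (H(U) = -6 + (¼)*(2 + 3²)²/3² = -6 + (¼)*(⅑)*(2 + 9)² = -6 + (¼)*(⅑)*11² = -6 + (¼)*(⅑)*121 = -6 + 121/36 = -95/36)
-142*(D + H(-12)) = -142*(-1/163 - 95/36) = -142*(-15521/5868) = 1101991/2934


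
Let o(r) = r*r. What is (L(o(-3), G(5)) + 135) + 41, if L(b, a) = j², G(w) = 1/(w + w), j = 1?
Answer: 177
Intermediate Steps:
o(r) = r²
G(w) = 1/(2*w)
L(b, a) = 1 (L(b, a) = 1² = 1)
(L(o(-3), G(5)) + 135) + 41 = (1 + 135) + 41 = 136 + 41 = 177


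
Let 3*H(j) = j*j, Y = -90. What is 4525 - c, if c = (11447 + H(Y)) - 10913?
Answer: 1291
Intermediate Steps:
H(j) = j²/3 (H(j) = (j*j)/3 = j²/3)
c = 3234 (c = (11447 + (⅓)*(-90)²) - 10913 = (11447 + (⅓)*8100) - 10913 = (11447 + 2700) - 10913 = 14147 - 10913 = 3234)
4525 - c = 4525 - 1*3234 = 4525 - 3234 = 1291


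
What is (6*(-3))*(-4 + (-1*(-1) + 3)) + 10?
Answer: 10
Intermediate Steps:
(6*(-3))*(-4 + (-1*(-1) + 3)) + 10 = -18*(-4 + (1 + 3)) + 10 = -18*(-4 + 4) + 10 = -18*0 + 10 = 0 + 10 = 10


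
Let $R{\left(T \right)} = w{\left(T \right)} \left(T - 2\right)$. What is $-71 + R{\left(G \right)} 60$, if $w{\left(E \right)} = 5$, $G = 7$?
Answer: $1429$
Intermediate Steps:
$R{\left(T \right)} = -10 + 5 T$ ($R{\left(T \right)} = 5 \left(T - 2\right) = 5 \left(-2 + T\right) = -10 + 5 T$)
$-71 + R{\left(G \right)} 60 = -71 + \left(-10 + 5 \cdot 7\right) 60 = -71 + \left(-10 + 35\right) 60 = -71 + 25 \cdot 60 = -71 + 1500 = 1429$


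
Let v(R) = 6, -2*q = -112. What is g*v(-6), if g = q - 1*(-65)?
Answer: 726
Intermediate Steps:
q = 56 (q = -½*(-112) = 56)
g = 121 (g = 56 - 1*(-65) = 56 + 65 = 121)
g*v(-6) = 121*6 = 726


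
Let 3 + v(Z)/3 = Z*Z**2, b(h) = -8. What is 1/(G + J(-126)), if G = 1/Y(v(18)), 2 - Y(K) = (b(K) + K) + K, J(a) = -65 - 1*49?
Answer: -34964/3985897 ≈ -0.0087719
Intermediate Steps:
v(Z) = -9 + 3*Z**3 (v(Z) = -9 + 3*(Z*Z**2) = -9 + 3*Z**3)
J(a) = -114 (J(a) = -65 - 49 = -114)
Y(K) = 10 - 2*K (Y(K) = 2 - ((-8 + K) + K) = 2 - (-8 + 2*K) = 2 + (8 - 2*K) = 10 - 2*K)
G = -1/34964 (G = 1/(10 - 2*(-9 + 3*18**3)) = 1/(10 - 2*(-9 + 3*5832)) = 1/(10 - 2*(-9 + 17496)) = 1/(10 - 2*17487) = 1/(10 - 34974) = 1/(-34964) = -1/34964 ≈ -2.8601e-5)
1/(G + J(-126)) = 1/(-1/34964 - 114) = 1/(-3985897/34964) = -34964/3985897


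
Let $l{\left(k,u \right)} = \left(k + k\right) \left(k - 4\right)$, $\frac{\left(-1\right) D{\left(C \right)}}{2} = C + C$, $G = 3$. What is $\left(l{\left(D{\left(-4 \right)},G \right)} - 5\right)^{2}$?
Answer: $143641$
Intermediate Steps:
$D{\left(C \right)} = - 4 C$ ($D{\left(C \right)} = - 2 \left(C + C\right) = - 2 \cdot 2 C = - 4 C$)
$l{\left(k,u \right)} = 2 k \left(-4 + k\right)$
$\left(l{\left(D{\left(-4 \right)},G \right)} - 5\right)^{2} = \left(2 \left(\left(-4\right) \left(-4\right)\right) \left(-4 - -16\right) - 5\right)^{2} = \left(2 \cdot 16 \left(-4 + 16\right) - 5\right)^{2} = \left(2 \cdot 16 \cdot 12 - 5\right)^{2} = \left(384 - 5\right)^{2} = 379^{2} = 143641$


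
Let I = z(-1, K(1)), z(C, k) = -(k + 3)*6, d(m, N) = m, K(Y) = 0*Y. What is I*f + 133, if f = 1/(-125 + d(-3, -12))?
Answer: 8521/64 ≈ 133.14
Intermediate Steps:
K(Y) = 0
z(C, k) = -18 - 6*k (z(C, k) = -(3 + k)*6 = (-3 - k)*6 = -18 - 6*k)
I = -18 (I = -18 - 6*0 = -18 + 0 = -18)
f = -1/128 (f = 1/(-125 - 3) = 1/(-128) = -1/128 ≈ -0.0078125)
I*f + 133 = -18*(-1/128) + 133 = 9/64 + 133 = 8521/64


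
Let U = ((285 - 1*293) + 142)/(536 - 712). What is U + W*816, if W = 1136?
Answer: 81573821/88 ≈ 9.2698e+5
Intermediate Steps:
U = -67/88 (U = ((285 - 293) + 142)/(-176) = (-8 + 142)*(-1/176) = 134*(-1/176) = -67/88 ≈ -0.76136)
U + W*816 = -67/88 + 1136*816 = -67/88 + 926976 = 81573821/88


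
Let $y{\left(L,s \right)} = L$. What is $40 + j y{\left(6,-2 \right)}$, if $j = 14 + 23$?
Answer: $262$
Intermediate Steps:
$j = 37$
$40 + j y{\left(6,-2 \right)} = 40 + 37 \cdot 6 = 40 + 222 = 262$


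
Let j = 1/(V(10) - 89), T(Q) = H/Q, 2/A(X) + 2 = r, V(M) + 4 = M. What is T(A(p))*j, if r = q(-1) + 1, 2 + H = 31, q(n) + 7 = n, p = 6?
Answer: 261/166 ≈ 1.5723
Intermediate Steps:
q(n) = -7 + n
V(M) = -4 + M
H = 29 (H = -2 + 31 = 29)
r = -7 (r = (-7 - 1) + 1 = -8 + 1 = -7)
A(X) = -2/9 (A(X) = 2/(-2 - 7) = 2/(-9) = 2*(-⅑) = -2/9)
T(Q) = 29/Q
j = -1/83 (j = 1/((-4 + 10) - 89) = 1/(6 - 89) = 1/(-83) = -1/83 ≈ -0.012048)
T(A(p))*j = (29/(-2/9))*(-1/83) = (29*(-9/2))*(-1/83) = -261/2*(-1/83) = 261/166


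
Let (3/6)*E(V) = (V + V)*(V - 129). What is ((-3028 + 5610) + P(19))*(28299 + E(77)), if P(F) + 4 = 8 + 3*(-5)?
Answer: 31579593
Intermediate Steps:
P(F) = -11 (P(F) = -4 + (8 + 3*(-5)) = -4 + (8 - 15) = -4 - 7 = -11)
E(V) = 4*V*(-129 + V) (E(V) = 2*((V + V)*(V - 129)) = 2*((2*V)*(-129 + V)) = 2*(2*V*(-129 + V)) = 4*V*(-129 + V))
((-3028 + 5610) + P(19))*(28299 + E(77)) = ((-3028 + 5610) - 11)*(28299 + 4*77*(-129 + 77)) = (2582 - 11)*(28299 + 4*77*(-52)) = 2571*(28299 - 16016) = 2571*12283 = 31579593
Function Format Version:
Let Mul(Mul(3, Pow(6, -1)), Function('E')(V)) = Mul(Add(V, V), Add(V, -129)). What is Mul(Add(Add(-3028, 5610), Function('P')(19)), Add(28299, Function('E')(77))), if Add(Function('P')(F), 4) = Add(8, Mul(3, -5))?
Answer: 31579593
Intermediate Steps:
Function('P')(F) = -11 (Function('P')(F) = Add(-4, Add(8, Mul(3, -5))) = Add(-4, Add(8, -15)) = Add(-4, -7) = -11)
Function('E')(V) = Mul(4, V, Add(-129, V)) (Function('E')(V) = Mul(2, Mul(Add(V, V), Add(V, -129))) = Mul(2, Mul(Mul(2, V), Add(-129, V))) = Mul(2, Mul(2, V, Add(-129, V))) = Mul(4, V, Add(-129, V)))
Mul(Add(Add(-3028, 5610), Function('P')(19)), Add(28299, Function('E')(77))) = Mul(Add(Add(-3028, 5610), -11), Add(28299, Mul(4, 77, Add(-129, 77)))) = Mul(Add(2582, -11), Add(28299, Mul(4, 77, -52))) = Mul(2571, Add(28299, -16016)) = Mul(2571, 12283) = 31579593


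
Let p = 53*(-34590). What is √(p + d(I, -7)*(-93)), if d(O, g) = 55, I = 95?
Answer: 3*I*√204265 ≈ 1355.9*I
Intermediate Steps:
p = -1833270
√(p + d(I, -7)*(-93)) = √(-1833270 + 55*(-93)) = √(-1833270 - 5115) = √(-1838385) = 3*I*√204265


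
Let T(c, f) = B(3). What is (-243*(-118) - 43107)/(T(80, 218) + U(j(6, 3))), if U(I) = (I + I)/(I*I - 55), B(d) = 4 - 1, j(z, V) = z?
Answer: -91409/15 ≈ -6093.9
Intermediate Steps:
B(d) = 3
T(c, f) = 3
U(I) = 2*I/(-55 + I**2) (U(I) = (2*I)/(I**2 - 55) = (2*I)/(-55 + I**2) = 2*I/(-55 + I**2))
(-243*(-118) - 43107)/(T(80, 218) + U(j(6, 3))) = (-243*(-118) - 43107)/(3 + 2*6/(-55 + 6**2)) = (28674 - 43107)/(3 + 2*6/(-55 + 36)) = -14433/(3 + 2*6/(-19)) = -14433/(3 + 2*6*(-1/19)) = -14433/(3 - 12/19) = -14433/45/19 = -14433*19/45 = -91409/15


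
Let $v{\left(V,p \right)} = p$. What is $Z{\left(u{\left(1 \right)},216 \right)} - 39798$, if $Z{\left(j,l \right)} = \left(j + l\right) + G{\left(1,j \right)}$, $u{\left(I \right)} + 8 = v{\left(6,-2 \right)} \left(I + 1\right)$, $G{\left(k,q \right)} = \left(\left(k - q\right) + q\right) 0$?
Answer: $-39594$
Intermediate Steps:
$G{\left(k,q \right)} = 0$ ($G{\left(k,q \right)} = k 0 = 0$)
$u{\left(I \right)} = -10 - 2 I$ ($u{\left(I \right)} = -8 - 2 \left(I + 1\right) = -8 - 2 \left(1 + I\right) = -8 - \left(2 + 2 I\right) = -10 - 2 I$)
$Z{\left(j,l \right)} = j + l$ ($Z{\left(j,l \right)} = \left(j + l\right) + 0 = j + l$)
$Z{\left(u{\left(1 \right)},216 \right)} - 39798 = \left(\left(-10 - 2\right) + 216\right) - 39798 = \left(-12 + 216\right) - 39798 = 204 - 39798 = -39594$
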